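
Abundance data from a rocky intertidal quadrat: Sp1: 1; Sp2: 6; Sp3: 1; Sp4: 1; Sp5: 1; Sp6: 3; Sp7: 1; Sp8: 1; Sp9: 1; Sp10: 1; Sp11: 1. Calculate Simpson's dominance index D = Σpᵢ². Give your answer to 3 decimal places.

0.167

Total N = 1+6+1+1+1+3+1+1+1+1+1 = 18, so the proportions are 0.05556, 0.33333, 0.05556, 0.05556, 0.05556, 0.16667, 0.05556, 0.05556, 0.05556, 0.05556, 0.05556 (working shown to 5 dp, full precision carried).
D = 0.05556² + 0.33333² + 0.05556² + 0.05556² + 0.05556² + 0.16667² + 0.05556² + 0.05556² + 0.05556² + 0.05556² + 0.05556² = 0.00309 + 0.11111 + 0.00309 + 0.00309 + 0.00309 + 0.02778 + 0.00309 + 0.00309 + 0.00309 + 0.00309 + 0.00309 = 0.16667.
To 3 decimal places, D = 0.167.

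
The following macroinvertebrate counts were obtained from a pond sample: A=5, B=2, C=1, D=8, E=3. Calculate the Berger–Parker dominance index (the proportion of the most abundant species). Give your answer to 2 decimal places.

Total N = 5+2+1+8+3 = 19, so the proportions are 0.2632, 0.1053, 0.0526, 0.4211, 0.1579 (working shown to 4 dp, full precision carried).
The largest proportion is 0.4211, i.e. d = 0.42 to 2 decimal places.

0.42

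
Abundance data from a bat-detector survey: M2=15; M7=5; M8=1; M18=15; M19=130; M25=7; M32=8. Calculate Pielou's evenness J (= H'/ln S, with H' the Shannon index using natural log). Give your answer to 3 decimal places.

0.535

Total N = 15+5+1+15+130+7+8 = 181, so the proportions are 0.08287, 0.02762, 0.00552, 0.08287, 0.71823, 0.03867, 0.0442 (working shown to 5 dp, full precision carried).
H' = −Σ pᵢ ln pᵢ = −((-0.20639) + (-0.09915) + (-0.02872) + (-0.20639) + (-0.23771) + (-0.12579) + (-0.13786)) = 1.04200.
With S = 7 species, ln S = 1.94591, so J = 1.04200/1.94591 = 0.53548, i.e. 0.535 to 3 decimal places.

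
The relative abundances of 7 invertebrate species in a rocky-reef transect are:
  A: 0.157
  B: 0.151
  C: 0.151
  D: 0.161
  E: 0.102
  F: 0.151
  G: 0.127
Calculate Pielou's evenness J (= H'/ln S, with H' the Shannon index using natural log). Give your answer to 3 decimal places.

0.995

H' = −Σ pᵢ ln pᵢ = −((-0.29069) + (-0.28546) + (-0.28546) + (-0.29404) + (-0.23284) + (-0.28546) + (-0.26207)) = 1.93603 (working shown to 5 dp, full precision carried).
With S = 7 species, ln S = 1.94591, so J = 1.93603/1.94591 = 0.99492, i.e. 0.995 to 3 decimal places.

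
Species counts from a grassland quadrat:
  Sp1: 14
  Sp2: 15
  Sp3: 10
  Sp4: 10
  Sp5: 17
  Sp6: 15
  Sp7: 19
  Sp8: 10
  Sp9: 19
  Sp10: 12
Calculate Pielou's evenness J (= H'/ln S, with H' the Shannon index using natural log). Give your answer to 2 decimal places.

0.99

Total N = 14+15+10+10+17+15+19+10+19+12 = 141, so the proportions are 0.0993, 0.1064, 0.0709, 0.0709, 0.1206, 0.1064, 0.1348, 0.0709, 0.1348, 0.0851 (working shown to 4 dp, full precision carried).
H' = −Σ pᵢ ln pᵢ = −((-0.2293) + (-0.2384) + (-0.1877) + (-0.1877) + (-0.2551) + (-0.2384) + (-0.2701) + (-0.1877) + (-0.2701) + (-0.2097)) = 2.2740.
With S = 10 species, ln S = 2.3026, so J = 2.2740/2.3026 = 0.9876, i.e. 0.99 to 2 decimal places.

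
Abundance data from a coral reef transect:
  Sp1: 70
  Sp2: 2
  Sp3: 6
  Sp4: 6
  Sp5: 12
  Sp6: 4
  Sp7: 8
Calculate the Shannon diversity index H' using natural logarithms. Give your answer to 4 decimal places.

Total N = 70+2+6+6+12+4+8 = 108, so the proportions are 0.648148, 0.018519, 0.055556, 0.055556, 0.111111, 0.037037, 0.074074 (working shown to 6 dp, full precision carried).
Each pᵢ ln pᵢ term: 0.648148×(-0.433636)=-0.281060, 0.018519×(-3.988984)=-0.073870, 0.055556×(-2.890372)=-0.160576, 0.055556×(-2.890372)=-0.160576, 0.111111×(-2.197225)=-0.244136, 0.037037×(-3.295837)=-0.122068, 0.074074×(-2.602690)=-0.192792.
Sum = -1.235079, so H' = 1.2351.

1.2351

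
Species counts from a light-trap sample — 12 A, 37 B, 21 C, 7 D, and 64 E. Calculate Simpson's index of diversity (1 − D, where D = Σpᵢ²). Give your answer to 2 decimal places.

0.69

Total N = 12+37+21+7+64 = 141, so the proportions are 0.0851, 0.2624, 0.1489, 0.0496, 0.4539 (working shown to 4 dp, full precision carried).
D = 0.0851² + 0.2624² + 0.1489² + 0.0496² + 0.4539² = 0.0072 + 0.0689 + 0.0222 + 0.0025 + 0.2060 = 0.3068.
So 1 − D = 0.6932, i.e. 0.69 to 2 decimal places.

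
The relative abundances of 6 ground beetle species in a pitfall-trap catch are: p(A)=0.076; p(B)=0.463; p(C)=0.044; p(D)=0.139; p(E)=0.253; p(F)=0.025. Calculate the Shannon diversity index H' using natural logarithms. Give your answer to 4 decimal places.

Each pᵢ ln pᵢ term (working shown to 6 dp, full precision carried): 0.076×(-2.577022)=-0.195854, 0.463×(-0.770028)=-0.356523, 0.044×(-3.123566)=-0.137437, 0.139×(-1.973281)=-0.274286, 0.253×(-1.374366)=-0.347715, 0.025×(-3.688879)=-0.092222.
Sum = -1.404036, so H' = 1.4040.

1.4040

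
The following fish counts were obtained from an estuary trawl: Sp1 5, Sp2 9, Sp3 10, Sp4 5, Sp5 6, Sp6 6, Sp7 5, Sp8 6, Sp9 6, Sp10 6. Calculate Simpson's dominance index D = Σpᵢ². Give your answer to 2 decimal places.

0.11

Total N = 5+9+10+5+6+6+5+6+6+6 = 64, so the proportions are 0.0781, 0.1406, 0.1562, 0.0781, 0.0938, 0.0938, 0.0781, 0.0938, 0.0938, 0.0938 (working shown to 4 dp, full precision carried).
D = 0.0781² + 0.1406² + 0.1562² + 0.0781² + 0.0938² + 0.0938² + 0.0781² + 0.0938² + 0.0938² + 0.0938² = 0.0061 + 0.0198 + 0.0244 + 0.0061 + 0.0088 + 0.0088 + 0.0061 + 0.0088 + 0.0088 + 0.0088 = 0.1064.
To 2 decimal places, D = 0.11.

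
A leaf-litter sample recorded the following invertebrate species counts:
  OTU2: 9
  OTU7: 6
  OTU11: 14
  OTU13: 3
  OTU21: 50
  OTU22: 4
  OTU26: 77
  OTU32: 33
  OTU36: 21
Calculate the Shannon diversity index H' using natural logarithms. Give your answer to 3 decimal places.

1.759

Total N = 9+6+14+3+50+4+77+33+21 = 217, so the proportions are 0.04147, 0.02765, 0.06452, 0.01382, 0.23041, 0.01843, 0.35484, 0.15207, 0.09677 (working shown to 5 dp, full precision carried).
Each pᵢ ln pᵢ term: 0.04147×(-3.18267)=-0.13200, 0.02765×(-3.58814)=-0.09921, 0.06452×(-2.74084)=-0.17683, 0.01382×(-4.28129)=-0.05919, 0.23041×(-1.46787)=-0.33822, 0.01843×(-3.99360)=-0.07361, 0.35484×(-1.03609)=-0.36765, 0.15207×(-1.88339)=-0.28641, 0.09677×(-2.33537)=-0.22600.
Sum = -1.75913, so H' = 1.759.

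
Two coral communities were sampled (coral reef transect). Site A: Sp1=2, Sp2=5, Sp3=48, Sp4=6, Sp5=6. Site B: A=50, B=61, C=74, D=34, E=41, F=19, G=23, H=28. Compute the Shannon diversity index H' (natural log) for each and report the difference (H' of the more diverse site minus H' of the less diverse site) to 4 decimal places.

Site A: N=67, proportions 0.0298507, 0.0746269, 0.7164179, 0.0895522, 0.0895522, giving H' = 0.9695845 (working shown to 7 dp, full precision carried).
Site B: N=330, proportions 0.1515152, 0.1848485, 0.2242424, 0.1030303, 0.1242424, 0.0575758, 0.069697, 0.0848485, giving H' = 1.9858187.
Difference = |0.9695845 − 1.9858187| = 1.0162342, i.e. 1.0162 to 4 decimal places.

1.0162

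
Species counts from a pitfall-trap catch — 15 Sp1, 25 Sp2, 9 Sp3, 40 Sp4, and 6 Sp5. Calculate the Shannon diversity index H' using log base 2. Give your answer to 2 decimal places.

2.03

Total N = 15+25+9+40+6 = 95, so the proportions are 0.1579, 0.2632, 0.0947, 0.4211, 0.0632 (working shown to 4 dp, full precision carried).
Each pᵢ log₂ pᵢ term: 0.1579×(-2.6630)=-0.4205, 0.2632×(-1.9260)=-0.5068, 0.0947×(-3.3999)=-0.3221, 0.4211×(-1.2479)=-0.5254, 0.0632×(-3.9849)=-0.2517.
Sum = -2.0265, so H' = 2.03.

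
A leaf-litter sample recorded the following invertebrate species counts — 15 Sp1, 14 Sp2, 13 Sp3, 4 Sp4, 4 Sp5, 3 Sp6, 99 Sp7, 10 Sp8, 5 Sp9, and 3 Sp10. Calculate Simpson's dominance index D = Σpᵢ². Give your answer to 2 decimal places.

0.37

Total N = 15+14+13+4+4+3+99+10+5+3 = 170, so the proportions are 0.0882, 0.0824, 0.0765, 0.0235, 0.0235, 0.0176, 0.5824, 0.0588, 0.0294, 0.0176 (working shown to 4 dp, full precision carried).
D = 0.0882² + 0.0824² + 0.0765² + 0.0235² + 0.0235² + 0.0176² + 0.5824² + 0.0588² + 0.0294² + 0.0176² = 0.0078 + 0.0068 + 0.0058 + 0.0006 + 0.0006 + 0.0003 + 0.3391 + 0.0035 + 0.0009 + 0.0003 = 0.3656.
To 2 decimal places, D = 0.37.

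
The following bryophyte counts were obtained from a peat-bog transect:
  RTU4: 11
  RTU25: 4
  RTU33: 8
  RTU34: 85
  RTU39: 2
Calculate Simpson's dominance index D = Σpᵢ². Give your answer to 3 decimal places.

0.614

Total N = 11+4+8+85+2 = 110, so the proportions are 0.1, 0.03636, 0.07273, 0.77273, 0.01818 (working shown to 5 dp, full precision carried).
D = 0.1² + 0.03636² + 0.07273² + 0.77273² + 0.01818² = 0.01000 + 0.00132 + 0.00529 + 0.59711 + 0.00033 = 0.61405.
To 3 decimal places, D = 0.614.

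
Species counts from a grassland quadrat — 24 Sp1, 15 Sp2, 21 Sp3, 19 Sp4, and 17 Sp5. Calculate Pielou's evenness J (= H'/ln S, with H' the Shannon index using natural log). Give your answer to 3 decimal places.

0.992

Total N = 24+15+21+19+17 = 96, so the proportions are 0.25, 0.15625, 0.21875, 0.19792, 0.17708 (working shown to 5 dp, full precision carried).
H' = −Σ pᵢ ln pᵢ = −((-0.34657) + (-0.29005) + (-0.33246) + (-0.32061) + (-0.30656)) = 1.59624.
With S = 5 species, ln S = 1.60944, so J = 1.59624/1.60944 = 0.99180, i.e. 0.992 to 3 decimal places.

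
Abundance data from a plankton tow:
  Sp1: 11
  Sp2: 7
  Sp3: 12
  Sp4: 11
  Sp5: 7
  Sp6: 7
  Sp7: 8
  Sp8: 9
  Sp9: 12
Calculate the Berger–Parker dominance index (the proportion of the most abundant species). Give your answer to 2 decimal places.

0.14

Total N = 11+7+12+11+7+7+8+9+12 = 84, so the proportions are 0.131, 0.0833, 0.1429, 0.131, 0.0833, 0.0833, 0.0952, 0.1071, 0.1429 (working shown to 4 dp, full precision carried).
The largest proportion is 0.1429, i.e. d = 0.14 to 2 decimal places.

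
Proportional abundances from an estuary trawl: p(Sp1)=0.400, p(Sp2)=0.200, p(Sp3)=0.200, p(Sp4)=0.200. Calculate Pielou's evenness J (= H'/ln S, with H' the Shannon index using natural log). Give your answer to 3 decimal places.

0.961

H' = −Σ pᵢ ln pᵢ = −((-0.36652) + (-0.32189) + (-0.32189) + (-0.32189)) = 1.33218 (working shown to 5 dp, full precision carried).
With S = 4 species, ln S = 1.38629, so J = 1.33218/1.38629 = 0.96096, i.e. 0.961 to 3 decimal places.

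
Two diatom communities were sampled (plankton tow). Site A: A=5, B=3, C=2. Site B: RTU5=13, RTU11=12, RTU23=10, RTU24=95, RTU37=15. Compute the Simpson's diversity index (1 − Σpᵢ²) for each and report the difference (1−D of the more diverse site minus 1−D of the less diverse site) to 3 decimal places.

0.080

Site A: N=10, proportions 0.5, 0.3, 0.2, giving 1−D = 0.62000 (working shown to 5 dp, full precision carried).
Site B: N=145, proportions 0.08966, 0.08276, 0.06897, 0.65517, 0.10345, giving 1−D = 0.54040.
Difference = |0.62000 − 0.54040| = 0.07960, i.e. 0.080 to 3 decimal places.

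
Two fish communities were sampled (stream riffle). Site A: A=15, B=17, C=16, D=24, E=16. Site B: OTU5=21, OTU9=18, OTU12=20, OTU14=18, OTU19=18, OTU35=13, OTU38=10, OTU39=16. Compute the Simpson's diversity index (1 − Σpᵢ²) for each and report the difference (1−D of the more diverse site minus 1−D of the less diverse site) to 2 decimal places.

Site A: N=88, proportions 0.1705, 0.1932, 0.1818, 0.2727, 0.1818, giving 1−D = 0.7931 (working shown to 4 dp, full precision carried).
Site B: N=134, proportions 0.1567, 0.1343, 0.1493, 0.1343, 0.1343, 0.097, 0.0746, 0.1194, giving 1−D = 0.8698.
Difference = |0.7931 − 0.8698| = 0.0767, i.e. 0.08 to 2 decimal places.

0.08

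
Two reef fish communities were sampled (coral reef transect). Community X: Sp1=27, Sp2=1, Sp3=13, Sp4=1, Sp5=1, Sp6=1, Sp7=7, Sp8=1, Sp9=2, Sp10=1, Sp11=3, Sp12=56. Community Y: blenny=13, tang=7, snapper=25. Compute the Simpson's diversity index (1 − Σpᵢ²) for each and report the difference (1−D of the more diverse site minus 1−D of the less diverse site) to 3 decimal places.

Community X: N=114, proportions 0.23684, 0.00877, 0.11404, 0.00877, 0.00877, 0.00877, 0.0614, 0.00877, 0.01754, 0.00877, 0.02632, 0.49123, giving 1−D = 0.68436 (working shown to 5 dp, full precision carried).
Community Y: N=45, proportions 0.28889, 0.15556, 0.55556, giving 1−D = 0.58370.
Difference = |0.68436 − 0.58370| = 0.10066, i.e. 0.101 to 3 decimal places.

0.101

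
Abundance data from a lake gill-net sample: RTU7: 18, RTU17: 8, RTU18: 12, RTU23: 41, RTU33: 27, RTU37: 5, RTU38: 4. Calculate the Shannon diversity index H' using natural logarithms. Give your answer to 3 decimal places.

1.673

Total N = 18+8+12+41+27+5+4 = 115, so the proportions are 0.15652, 0.06957, 0.10435, 0.35652, 0.23478, 0.04348, 0.03478 (working shown to 5 dp, full precision carried).
Each pᵢ ln pᵢ term: 0.15652×(-1.85456)=-0.29028, 0.06957×(-2.66549)=-0.18543, 0.10435×(-2.26003)=-0.23583, 0.35652×(-1.03136)=-0.36770, 0.23478×(-1.44910)=-0.34022, 0.04348×(-3.13549)=-0.13633, 0.03478×(-3.35864)=-0.11682.
Sum = -1.67261, so H' = 1.673.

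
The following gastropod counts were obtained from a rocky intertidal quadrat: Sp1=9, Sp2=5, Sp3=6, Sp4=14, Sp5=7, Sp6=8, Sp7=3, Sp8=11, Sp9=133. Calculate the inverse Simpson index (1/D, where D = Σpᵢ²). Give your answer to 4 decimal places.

2.1027

Total N = 9+5+6+14+7+8+3+11+133 = 196, so the proportions are 0.0459184, 0.0255102, 0.0306122, 0.0714286, 0.0357143, 0.0408163, 0.0153061, 0.0561224, 0.6785714 (working shown to 7 dp, full precision carried).
D = 0.0459184² + 0.0255102² + 0.0306122² + 0.0714286² + 0.0357143² + 0.0408163² + 0.0153061² + 0.0561224² + 0.6785714² = 0.0021085 + 0.0006508 + 0.0009371 + 0.0051020 + 0.0012755 + 0.0016660 + 0.0002343 + 0.0031497 + 0.4604592 = 0.4755831.
So 1/D = 2.102682, i.e. 2.1027 to 4 decimal places.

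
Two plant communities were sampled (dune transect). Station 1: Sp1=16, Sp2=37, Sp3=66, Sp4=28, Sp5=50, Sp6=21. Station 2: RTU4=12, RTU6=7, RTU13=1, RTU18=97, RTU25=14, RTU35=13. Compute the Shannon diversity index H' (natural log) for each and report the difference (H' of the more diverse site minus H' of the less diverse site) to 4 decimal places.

0.5828

Station 1: N=218, proportions 0.073394, 0.169725, 0.302752, 0.12844, 0.229358, 0.09633, giving H' = 1.681190 (working shown to 6 dp, full precision carried).
Station 2: N=144, proportions 0.083333, 0.048611, 0.006944, 0.673611, 0.097222, 0.090278, giving H' = 1.098436.
Difference = |1.681190 − 1.098436| = 0.582754, i.e. 0.5828 to 4 decimal places.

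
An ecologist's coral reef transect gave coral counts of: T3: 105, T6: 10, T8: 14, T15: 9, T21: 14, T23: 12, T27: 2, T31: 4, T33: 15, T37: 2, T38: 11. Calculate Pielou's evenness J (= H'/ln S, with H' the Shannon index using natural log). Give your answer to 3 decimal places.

Total N = 105+10+14+9+14+12+2+4+15+2+11 = 198, so the proportions are 0.5303, 0.05051, 0.07071, 0.04545, 0.07071, 0.06061, 0.0101, 0.0202, 0.07576, 0.0101, 0.05556 (working shown to 5 dp, full precision carried).
H' = −Σ pᵢ ln pᵢ = −((-0.33637) + (-0.15079) + (-0.18732) + (-0.14050) + (-0.18732) + (-0.16990) + (-0.04642) + (-0.07883) + (-0.19547) + (-0.04642) + (-0.16058)) = 1.69991.
With S = 11 species, ln S = 2.39790, so J = 1.69991/2.39790 = 0.70892, i.e. 0.709 to 3 decimal places.

0.709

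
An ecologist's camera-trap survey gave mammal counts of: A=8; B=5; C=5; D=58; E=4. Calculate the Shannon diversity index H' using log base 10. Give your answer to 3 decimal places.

0.417

Total N = 8+5+5+58+4 = 80, so the proportions are 0.1, 0.0625, 0.0625, 0.725, 0.05 (working shown to 5 dp, full precision carried).
Each pᵢ log₁₀ pᵢ term: 0.1×(-1.00000)=-0.10000, 0.0625×(-1.20412)=-0.07526, 0.0625×(-1.20412)=-0.07526, 0.725×(-0.13966)=-0.10125, 0.05×(-1.30103)=-0.06505.
Sum = -0.41682, so H' = 0.417.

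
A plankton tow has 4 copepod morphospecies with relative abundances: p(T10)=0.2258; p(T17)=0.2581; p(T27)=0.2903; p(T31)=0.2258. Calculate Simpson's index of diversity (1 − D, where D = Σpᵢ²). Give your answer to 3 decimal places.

0.747

D = 0.2258² + 0.2581² + 0.2903² + 0.2258² = 0.05099 + 0.06662 + 0.08427 + 0.05099 = 0.25286 (working shown to 5 dp, full precision carried).
So 1 − D = 0.74714, i.e. 0.747 to 3 decimal places.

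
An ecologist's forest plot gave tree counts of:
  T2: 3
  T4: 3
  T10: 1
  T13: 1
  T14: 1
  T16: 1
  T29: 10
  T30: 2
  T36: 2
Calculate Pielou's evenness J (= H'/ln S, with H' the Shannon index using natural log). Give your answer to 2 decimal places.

0.83

Total N = 3+3+1+1+1+1+10+2+2 = 24, so the proportions are 0.125, 0.125, 0.0417, 0.0417, 0.0417, 0.0417, 0.4167, 0.0833, 0.0833 (working shown to 4 dp, full precision carried).
H' = −Σ pᵢ ln pᵢ = −((-0.2599) + (-0.2599) + (-0.1324) + (-0.1324) + (-0.1324) + (-0.1324) + (-0.3648) + (-0.2071) + (-0.2071)) = 1.8285.
With S = 9 species, ln S = 2.1972, so J = 1.8285/2.1972 = 0.8322, i.e. 0.83 to 2 decimal places.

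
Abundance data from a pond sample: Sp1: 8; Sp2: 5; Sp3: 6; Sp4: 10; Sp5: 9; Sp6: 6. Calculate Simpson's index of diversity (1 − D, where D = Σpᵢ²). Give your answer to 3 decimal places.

Total N = 8+5+6+10+9+6 = 44, so the proportions are 0.18182, 0.11364, 0.13636, 0.22727, 0.20455, 0.13636 (working shown to 5 dp, full precision carried).
D = 0.18182² + 0.11364² + 0.13636² + 0.22727² + 0.20455² + 0.13636² = 0.03306 + 0.01291 + 0.01860 + 0.05165 + 0.04184 + 0.01860 = 0.17665.
So 1 − D = 0.82335, i.e. 0.823 to 3 decimal places.

0.823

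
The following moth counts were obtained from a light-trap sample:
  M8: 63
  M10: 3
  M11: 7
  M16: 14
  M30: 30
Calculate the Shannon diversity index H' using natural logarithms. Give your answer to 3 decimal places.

Total N = 63+3+7+14+30 = 117, so the proportions are 0.53846, 0.02564, 0.05983, 0.11966, 0.25641 (working shown to 5 dp, full precision carried).
Each pᵢ ln pᵢ term: 0.53846×(-0.61904)=-0.33333, 0.02564×(-3.66356)=-0.09394, 0.05983×(-2.81626)=-0.16849, 0.11966×(-2.12312)=-0.25405, 0.25641×(-1.36098)=-0.34897.
Sum = -1.19878, so H' = 1.199.

1.199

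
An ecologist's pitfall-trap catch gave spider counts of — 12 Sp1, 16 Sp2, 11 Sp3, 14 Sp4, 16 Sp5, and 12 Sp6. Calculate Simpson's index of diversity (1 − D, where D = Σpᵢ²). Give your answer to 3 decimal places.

0.830

Total N = 12+16+11+14+16+12 = 81, so the proportions are 0.14815, 0.19753, 0.1358, 0.17284, 0.19753, 0.14815 (working shown to 5 dp, full precision carried).
D = 0.14815² + 0.19753² + 0.1358² + 0.17284² + 0.19753² + 0.14815² = 0.02195 + 0.03902 + 0.01844 + 0.02987 + 0.03902 + 0.02195 = 0.17025.
So 1 − D = 0.82975, i.e. 0.830 to 3 decimal places.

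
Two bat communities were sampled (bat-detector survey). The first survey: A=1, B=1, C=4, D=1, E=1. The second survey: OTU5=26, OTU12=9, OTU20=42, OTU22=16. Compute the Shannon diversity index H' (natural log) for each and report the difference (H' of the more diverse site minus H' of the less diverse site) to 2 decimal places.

0.14

The first survey: N=8, proportions 0.125, 0.125, 0.5, 0.125, 0.125, giving H' = 1.3863 (working shown to 4 dp, full precision carried).
The second survey: N=93, proportions 0.2796, 0.0968, 0.4516, 0.172, giving H' = 1.2441.
Difference = |1.3863 − 1.2441| = 0.1422, i.e. 0.14 to 2 decimal places.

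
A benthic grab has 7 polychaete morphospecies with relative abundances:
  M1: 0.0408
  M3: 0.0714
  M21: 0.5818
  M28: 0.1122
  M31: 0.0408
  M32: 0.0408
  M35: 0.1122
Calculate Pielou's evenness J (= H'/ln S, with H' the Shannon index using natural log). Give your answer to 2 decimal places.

0.71

H' = −Σ pᵢ ln pᵢ = −((-0.1305) + (-0.1885) + (-0.3151) + (-0.2454) + (-0.1305) + (-0.1305) + (-0.2454)) = 1.3860 (working shown to 4 dp, full precision carried).
With S = 7 species, ln S = 1.9459, so J = 1.3860/1.9459 = 0.7123, i.e. 0.71 to 2 decimal places.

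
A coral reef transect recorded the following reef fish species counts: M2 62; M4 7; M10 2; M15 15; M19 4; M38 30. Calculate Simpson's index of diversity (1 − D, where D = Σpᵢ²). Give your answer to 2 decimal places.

Total N = 62+7+2+15+4+30 = 120, so the proportions are 0.5167, 0.0583, 0.0167, 0.125, 0.0333, 0.25 (working shown to 4 dp, full precision carried).
D = 0.5167² + 0.0583² + 0.0167² + 0.125² + 0.0333² + 0.25² = 0.2669 + 0.0034 + 0.0003 + 0.0156 + 0.0011 + 0.0625 = 0.3499.
So 1 − D = 0.6501, i.e. 0.65 to 2 decimal places.

0.65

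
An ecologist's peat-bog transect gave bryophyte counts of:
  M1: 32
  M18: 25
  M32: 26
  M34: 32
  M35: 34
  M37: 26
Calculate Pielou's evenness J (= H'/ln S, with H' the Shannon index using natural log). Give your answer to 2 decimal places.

Total N = 32+25+26+32+34+26 = 175, so the proportions are 0.1829, 0.1429, 0.1486, 0.1829, 0.1943, 0.1486 (working shown to 4 dp, full precision carried).
H' = −Σ pᵢ ln pᵢ = −((-0.3107) + (-0.2780) + (-0.2833) + (-0.3107) + (-0.3183) + (-0.2833)) = 1.7842.
With S = 6 species, ln S = 1.7918, so J = 1.7842/1.7918 = 0.9958, i.e. 1.00 to 2 decimal places.

1.00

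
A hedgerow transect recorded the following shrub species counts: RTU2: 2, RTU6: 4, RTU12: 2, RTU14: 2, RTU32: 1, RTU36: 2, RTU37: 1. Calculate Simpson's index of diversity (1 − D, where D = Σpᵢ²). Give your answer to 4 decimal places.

Total N = 2+4+2+2+1+2+1 = 14, so the proportions are 0.142857, 0.285714, 0.142857, 0.142857, 0.071429, 0.142857, 0.071429 (working shown to 6 dp, full precision carried).
D = 0.142857² + 0.285714² + 0.142857² + 0.142857² + 0.071429² + 0.142857² + 0.071429² = 0.020408 + 0.081633 + 0.020408 + 0.020408 + 0.005102 + 0.020408 + 0.005102 = 0.173469.
So 1 − D = 0.826531, i.e. 0.8265 to 4 decimal places.

0.8265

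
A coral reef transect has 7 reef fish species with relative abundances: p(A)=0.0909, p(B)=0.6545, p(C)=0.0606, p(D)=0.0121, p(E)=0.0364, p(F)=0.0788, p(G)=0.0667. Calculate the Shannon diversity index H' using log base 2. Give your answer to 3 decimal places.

1.760

Each pᵢ log₂ pᵢ term (working shown to 5 dp, full precision carried): 0.0909×(-3.45958)=-0.31448, 0.6545×(-0.61153)=-0.40025, 0.0606×(-4.04454)=-0.24510, 0.0121×(-6.36885)=-0.07706, 0.0364×(-4.77992)=-0.17399, 0.0788×(-3.66566)=-0.28885, 0.0667×(-3.90617)=-0.26054.
Sum = -1.76027, so H' = 1.760.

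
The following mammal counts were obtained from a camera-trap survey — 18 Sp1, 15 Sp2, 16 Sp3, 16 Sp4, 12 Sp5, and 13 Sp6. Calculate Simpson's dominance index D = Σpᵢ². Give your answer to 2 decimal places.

0.17

Total N = 18+15+16+16+12+13 = 90, so the proportions are 0.2, 0.1667, 0.1778, 0.1778, 0.1333, 0.1444 (working shown to 4 dp, full precision carried).
D = 0.2² + 0.1667² + 0.1778² + 0.1778² + 0.1333² + 0.1444² = 0.0400 + 0.0278 + 0.0316 + 0.0316 + 0.0178 + 0.0209 = 0.1696.
To 2 decimal places, D = 0.17.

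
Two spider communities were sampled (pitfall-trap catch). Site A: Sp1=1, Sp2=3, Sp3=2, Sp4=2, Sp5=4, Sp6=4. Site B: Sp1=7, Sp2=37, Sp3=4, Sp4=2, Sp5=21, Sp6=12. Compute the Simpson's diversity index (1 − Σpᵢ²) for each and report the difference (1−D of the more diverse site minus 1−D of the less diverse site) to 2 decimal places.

Site A: N=16, proportions 0.0625, 0.1875, 0.125, 0.125, 0.25, 0.25, giving 1−D = 0.8046875 (working shown to 7 dp, full precision carried).
Site B: N=83, proportions 0.0843373, 0.4457831, 0.0481928, 0.0240964, 0.253012, 0.1445783, giving 1−D = 0.7063434.
Difference = |0.8046875 − 0.7063434| = 0.0983441, i.e. 0.10 to 2 decimal places.

0.10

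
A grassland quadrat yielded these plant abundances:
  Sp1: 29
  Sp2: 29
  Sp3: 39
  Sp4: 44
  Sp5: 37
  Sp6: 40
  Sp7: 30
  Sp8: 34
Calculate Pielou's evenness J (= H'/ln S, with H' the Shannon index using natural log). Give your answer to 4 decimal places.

0.9946

Total N = 29+29+39+44+37+40+30+34 = 282, so the proportions are 0.102837, 0.102837, 0.138298, 0.156028, 0.131206, 0.141844, 0.106383, 0.120567 (working shown to 6 dp, full precision carried).
H' = −Σ pᵢ ln pᵢ = −((-0.233914) + (-0.233914) + (-0.273601) + (-0.289857) + (-0.266477) + (-0.277025) + (-0.238373) + (-0.255066)) = 2.068227.
With S = 8 species, ln S = 2.079442, so J = 2.068227/2.079442 = 0.994607, i.e. 0.9946 to 4 decimal places.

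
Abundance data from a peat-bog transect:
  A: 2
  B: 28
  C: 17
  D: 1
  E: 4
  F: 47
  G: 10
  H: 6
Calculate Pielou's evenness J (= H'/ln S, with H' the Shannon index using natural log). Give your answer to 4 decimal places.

0.7633

Total N = 2+28+17+1+4+47+10+6 = 115, so the proportions are 0.017391, 0.243478, 0.147826, 0.008696, 0.034783, 0.408696, 0.086957, 0.052174 (working shown to 6 dp, full precision carried).
H' = −Σ pᵢ ln pᵢ = −((-0.070466) + (-0.343968) + (-0.282602) + (-0.041260) + (-0.116822) + (-0.365695) + (-0.212378) + (-0.154079)) = 1.587270.
With S = 8 species, ln S = 2.079442, so J = 1.587270/2.079442 = 0.763315, i.e. 0.7633 to 4 decimal places.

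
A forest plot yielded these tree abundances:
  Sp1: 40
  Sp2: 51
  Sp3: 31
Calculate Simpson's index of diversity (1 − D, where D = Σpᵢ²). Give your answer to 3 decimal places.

0.653

Total N = 40+51+31 = 122, so the proportions are 0.32787, 0.41803, 0.2541 (working shown to 5 dp, full precision carried).
D = 0.32787² + 0.41803² + 0.2541² = 0.10750 + 0.17475 + 0.06457 = 0.34682.
So 1 − D = 0.65318, i.e. 0.653 to 3 decimal places.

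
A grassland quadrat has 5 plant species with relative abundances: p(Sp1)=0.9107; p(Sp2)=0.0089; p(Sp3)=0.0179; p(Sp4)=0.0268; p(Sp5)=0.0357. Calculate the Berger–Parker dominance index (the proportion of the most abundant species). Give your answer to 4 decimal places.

0.9107

The largest proportion is 0.9107, i.e. d = 0.9107 to 4 decimal places.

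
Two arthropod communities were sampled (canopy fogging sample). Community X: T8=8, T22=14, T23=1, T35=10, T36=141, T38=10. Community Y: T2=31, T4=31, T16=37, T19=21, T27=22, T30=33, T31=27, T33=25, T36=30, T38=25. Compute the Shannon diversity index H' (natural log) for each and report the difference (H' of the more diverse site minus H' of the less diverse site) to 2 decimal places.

1.41

Community X: N=184, proportions 0.0435, 0.0761, 0.0054, 0.0543, 0.7663, 0.0543, giving H' = 0.8812 (working shown to 4 dp, full precision carried).
Community Y: N=282, proportions 0.1099, 0.1099, 0.1312, 0.0745, 0.078, 0.117, 0.0957, 0.0887, 0.1064, 0.0887, giving H' = 2.2880.
Difference = |0.8812 − 2.2880| = 1.4068, i.e. 1.41 to 2 decimal places.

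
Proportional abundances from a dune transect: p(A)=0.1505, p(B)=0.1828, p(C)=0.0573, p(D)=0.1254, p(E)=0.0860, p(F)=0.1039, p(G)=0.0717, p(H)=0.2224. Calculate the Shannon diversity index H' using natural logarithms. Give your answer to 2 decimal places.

1.99

Each pᵢ ln pᵢ term (working shown to 4 dp, full precision carried): 0.1505×(-1.8938)=-0.2850, 0.1828×(-1.6994)=-0.3106, 0.0573×(-2.8595)=-0.1638, 0.1254×(-2.0762)=-0.2604, 0.086×(-2.4534)=-0.2110, 0.1039×(-2.2643)=-0.2353, 0.0717×(-2.6353)=-0.1889, 0.2224×(-1.5033)=-0.3343.
Sum = -1.9894, so H' = 1.99.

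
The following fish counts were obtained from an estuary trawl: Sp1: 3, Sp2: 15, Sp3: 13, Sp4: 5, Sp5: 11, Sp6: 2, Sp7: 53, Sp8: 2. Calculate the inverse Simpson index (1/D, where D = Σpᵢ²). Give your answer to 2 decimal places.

3.21

Total N = 3+15+13+5+11+2+53+2 = 104, so the proportions are 0.028846, 0.144231, 0.125, 0.048077, 0.105769, 0.019231, 0.509615, 0.019231 (working shown to 6 dp, full precision carried).
D = 0.028846² + 0.144231² + 0.125² + 0.048077² + 0.105769² + 0.019231² + 0.509615² + 0.019231² = 0.000832 + 0.020803 + 0.015625 + 0.002311 + 0.011187 + 0.000370 + 0.259708 + 0.000370 = 0.311206.
So 1/D = 3.2133, i.e. 3.21 to 2 decimal places.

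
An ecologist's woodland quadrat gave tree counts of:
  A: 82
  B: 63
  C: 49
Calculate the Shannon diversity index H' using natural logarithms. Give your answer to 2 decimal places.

1.08

Total N = 82+63+49 = 194, so the proportions are 0.4227, 0.3247, 0.2526 (working shown to 4 dp, full precision carried).
Each pᵢ ln pᵢ term: 0.4227×(-0.8611)=-0.3640, 0.3247×(-1.1247)=-0.3652, 0.2526×(-1.3760)=-0.3476.
Sum = -1.0768, so H' = 1.08.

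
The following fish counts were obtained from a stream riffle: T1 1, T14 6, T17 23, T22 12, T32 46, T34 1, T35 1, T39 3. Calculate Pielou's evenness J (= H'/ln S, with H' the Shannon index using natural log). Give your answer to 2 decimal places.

0.67

Total N = 1+6+23+12+46+1+1+3 = 93, so the proportions are 0.0108, 0.0645, 0.2473, 0.129, 0.4946, 0.0108, 0.0108, 0.0323 (working shown to 4 dp, full precision carried).
H' = −Σ pᵢ ln pᵢ = −((-0.0487) + (-0.1768) + (-0.3455) + (-0.2642) + (-0.3482) + (-0.0487) + (-0.0487) + (-0.1108)) = 1.3917.
With S = 8 species, ln S = 2.0794, so J = 1.3917/2.0794 = 0.6693, i.e. 0.67 to 2 decimal places.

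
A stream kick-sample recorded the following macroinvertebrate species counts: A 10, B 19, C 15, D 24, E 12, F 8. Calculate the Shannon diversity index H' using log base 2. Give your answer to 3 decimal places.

Total N = 10+19+15+24+12+8 = 88, so the proportions are 0.11364, 0.21591, 0.17045, 0.27273, 0.13636, 0.09091 (working shown to 5 dp, full precision carried).
Each pᵢ log₂ pᵢ term: 0.11364×(-3.13750)=-0.35653, 0.21591×(-2.21150)=-0.47748, 0.17045×(-2.55254)=-0.43509, 0.27273×(-1.87447)=-0.51122, 0.13636×(-2.87447)=-0.39197, 0.09091×(-3.45943)=-0.31449.
Sum = -2.48680, so H' = 2.487.

2.487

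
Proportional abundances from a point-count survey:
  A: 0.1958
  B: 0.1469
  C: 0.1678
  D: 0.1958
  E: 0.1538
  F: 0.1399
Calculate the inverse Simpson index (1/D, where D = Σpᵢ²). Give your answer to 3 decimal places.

5.895

D = 0.1958² + 0.1469² + 0.1678² + 0.1958² + 0.1538² + 0.1399² = 0.0383376 + 0.0215796 + 0.0281568 + 0.0383376 + 0.0236544 + 0.0195720 = 0.1696382 (working shown to 7 dp, full precision carried).
So 1/D = 5.89490, i.e. 5.895 to 3 decimal places.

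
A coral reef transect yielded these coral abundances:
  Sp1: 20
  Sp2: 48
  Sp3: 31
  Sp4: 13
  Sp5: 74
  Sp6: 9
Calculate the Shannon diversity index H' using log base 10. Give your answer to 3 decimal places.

Total N = 20+48+31+13+74+9 = 195, so the proportions are 0.10256, 0.24615, 0.15897, 0.06667, 0.37949, 0.04615 (working shown to 5 dp, full precision carried).
Each pᵢ log₁₀ pᵢ term: 0.10256×(-0.98900)=-0.10144, 0.24615×(-0.60879)=-0.14986, 0.15897×(-0.79867)=-0.12697, 0.06667×(-1.17609)=-0.07841, 0.37949×(-0.42080)=-0.15969, 0.04615×(-1.33579)=-0.06165.
Sum = -0.67801, so H' = 0.678.

0.678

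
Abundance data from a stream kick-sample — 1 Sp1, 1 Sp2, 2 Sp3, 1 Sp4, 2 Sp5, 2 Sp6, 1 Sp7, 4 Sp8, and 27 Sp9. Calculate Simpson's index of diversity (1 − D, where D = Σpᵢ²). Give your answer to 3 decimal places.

Total N = 1+1+2+1+2+2+1+4+27 = 41, so the proportions are 0.02439, 0.02439, 0.04878, 0.02439, 0.04878, 0.04878, 0.02439, 0.09756, 0.65854 (working shown to 5 dp, full precision carried).
D = 0.02439² + 0.02439² + 0.04878² + 0.02439² + 0.04878² + 0.04878² + 0.02439² + 0.09756² + 0.65854² = 0.00059 + 0.00059 + 0.00238 + 0.00059 + 0.00238 + 0.00238 + 0.00059 + 0.00952 + 0.43367 = 0.45271.
So 1 − D = 0.54729, i.e. 0.547 to 3 decimal places.

0.547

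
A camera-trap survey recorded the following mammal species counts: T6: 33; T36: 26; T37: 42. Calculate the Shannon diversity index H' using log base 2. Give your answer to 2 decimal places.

1.56

Total N = 33+26+42 = 101, so the proportions are 0.3267, 0.2574, 0.4158 (working shown to 4 dp, full precision carried).
Each pᵢ log₂ pᵢ term: 0.3267×(-1.6138)=-0.5273, 0.2574×(-1.9578)=-0.5040, 0.4158×(-1.2659)=-0.5264.
Sum = -1.5577, so H' = 1.56.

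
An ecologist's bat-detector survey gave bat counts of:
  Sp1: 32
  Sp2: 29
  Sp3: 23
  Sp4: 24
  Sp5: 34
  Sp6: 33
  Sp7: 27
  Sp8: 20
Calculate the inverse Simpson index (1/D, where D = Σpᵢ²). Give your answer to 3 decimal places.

Total N = 32+29+23+24+34+33+27+20 = 222, so the proportions are 0.1441441, 0.1306306, 0.1036036, 0.1081081, 0.1531532, 0.1486486, 0.1216216, 0.0900901 (working shown to 7 dp, full precision carried).
D = 0.1441441² + 0.1306306² + 0.1036036² + 0.1081081² + 0.1531532² + 0.1486486² + 0.1216216² + 0.0900901² = 0.0207775 + 0.0170644 + 0.0107337 + 0.0116874 + 0.0234559 + 0.0220964 + 0.0147918 + 0.0081162 = 0.1287233.
So 1/D = 7.76860, i.e. 7.769 to 3 decimal places.

7.769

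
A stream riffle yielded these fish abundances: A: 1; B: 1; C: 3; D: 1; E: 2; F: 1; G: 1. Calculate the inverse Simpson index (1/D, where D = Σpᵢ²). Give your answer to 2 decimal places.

5.56

Total N = 1+1+3+1+2+1+1 = 10, so the proportions are 0.1, 0.1, 0.3, 0.1, 0.2, 0.1, 0.1 (working shown to 6 dp, full precision carried).
D = 0.1² + 0.1² + 0.3² + 0.1² + 0.2² + 0.1² + 0.1² = 0.010000 + 0.010000 + 0.090000 + 0.010000 + 0.040000 + 0.010000 + 0.010000 = 0.180000.
So 1/D = 5.5556, i.e. 5.56 to 2 decimal places.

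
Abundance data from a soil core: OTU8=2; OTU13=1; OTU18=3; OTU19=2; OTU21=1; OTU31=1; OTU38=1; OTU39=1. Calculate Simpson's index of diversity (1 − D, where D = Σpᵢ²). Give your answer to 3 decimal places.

0.847

Total N = 2+1+3+2+1+1+1+1 = 12, so the proportions are 0.16667, 0.08333, 0.25, 0.16667, 0.08333, 0.08333, 0.08333, 0.08333 (working shown to 5 dp, full precision carried).
D = 0.16667² + 0.08333² + 0.25² + 0.16667² + 0.08333² + 0.08333² + 0.08333² + 0.08333² = 0.02778 + 0.00694 + 0.06250 + 0.02778 + 0.00694 + 0.00694 + 0.00694 + 0.00694 = 0.15278.
So 1 − D = 0.84722, i.e. 0.847 to 3 decimal places.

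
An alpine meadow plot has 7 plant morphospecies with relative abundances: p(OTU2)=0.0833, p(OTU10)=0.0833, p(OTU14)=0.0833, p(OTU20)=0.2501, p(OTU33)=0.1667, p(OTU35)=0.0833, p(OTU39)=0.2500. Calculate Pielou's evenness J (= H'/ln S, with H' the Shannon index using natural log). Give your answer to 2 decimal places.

H' = −Σ pᵢ ln pᵢ = −((-0.2070) + (-0.2070) + (-0.2070) + (-0.3466) + (-0.2987) + (-0.2070) + (-0.3466)) = 1.8199 (working shown to 4 dp, full precision carried).
With S = 7 species, ln S = 1.9459, so J = 1.8199/1.9459 = 0.9353, i.e. 0.94 to 2 decimal places.

0.94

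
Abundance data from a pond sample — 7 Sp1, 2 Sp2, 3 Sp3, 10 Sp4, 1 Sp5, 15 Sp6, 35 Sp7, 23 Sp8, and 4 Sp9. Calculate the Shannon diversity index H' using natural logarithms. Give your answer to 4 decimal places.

Total N = 7+2+3+10+1+15+35+23+4 = 100, so the proportions are 0.07, 0.02, 0.03, 0.1, 0.01, 0.15, 0.35, 0.23, 0.04 (working shown to 6 dp, full precision carried).
Each pᵢ ln pᵢ term: 0.07×(-2.659260)=-0.186148, 0.02×(-3.912023)=-0.078240, 0.03×(-3.506558)=-0.105197, 0.1×(-2.302585)=-0.230259, 0.01×(-4.605170)=-0.046052, 0.15×(-1.897120)=-0.284568, 0.35×(-1.049822)=-0.367438, 0.23×(-1.469676)=-0.338025, 0.04×(-3.218876)=-0.128755.
Sum = -1.764682, so H' = 1.7647.

1.7647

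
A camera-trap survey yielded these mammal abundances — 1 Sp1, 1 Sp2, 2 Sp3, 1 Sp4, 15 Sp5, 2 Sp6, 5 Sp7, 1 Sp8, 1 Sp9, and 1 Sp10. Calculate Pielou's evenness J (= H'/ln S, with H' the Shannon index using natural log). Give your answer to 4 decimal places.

Total N = 1+1+2+1+15+2+5+1+1+1 = 30, so the proportions are 0.033333, 0.033333, 0.066667, 0.033333, 0.5, 0.066667, 0.166667, 0.033333, 0.033333, 0.033333 (working shown to 6 dp, full precision carried).
H' = −Σ pᵢ ln pᵢ = −((-0.113373) + (-0.113373) + (-0.180537) + (-0.113373) + (-0.346574) + (-0.180537) + (-0.298627) + (-0.113373) + (-0.113373) + (-0.113373)) = 1.686513.
With S = 10 species, ln S = 2.302585, so J = 1.686513/2.302585 = 0.732443, i.e. 0.7324 to 4 decimal places.

0.7324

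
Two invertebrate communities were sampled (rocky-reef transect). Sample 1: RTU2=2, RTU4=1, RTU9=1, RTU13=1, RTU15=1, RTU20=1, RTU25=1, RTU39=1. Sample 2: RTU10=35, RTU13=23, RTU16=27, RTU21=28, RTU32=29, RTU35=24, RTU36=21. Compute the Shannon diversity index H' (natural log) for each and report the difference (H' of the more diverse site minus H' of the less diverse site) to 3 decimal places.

0.110

Sample 1: N=9, proportions 0.22222, 0.11111, 0.11111, 0.11111, 0.11111, 0.11111, 0.11111, 0.11111, giving H' = 2.04319 (working shown to 5 dp, full precision carried).
Sample 2: N=187, proportions 0.18717, 0.12299, 0.14439, 0.14973, 0.15508, 0.12834, 0.1123, giving H' = 1.93323.
Difference = |2.04319 − 1.93323| = 0.10996, i.e. 0.110 to 3 decimal places.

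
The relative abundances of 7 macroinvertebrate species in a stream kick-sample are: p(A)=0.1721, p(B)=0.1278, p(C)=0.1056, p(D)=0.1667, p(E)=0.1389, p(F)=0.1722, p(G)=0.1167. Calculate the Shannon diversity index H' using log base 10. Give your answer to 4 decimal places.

0.8380

Each pᵢ log₁₀ pᵢ term (working shown to 6 dp, full precision carried): 0.1721×(-0.764219)=-0.131522, 0.1278×(-0.893469)=-0.114185, 0.1056×(-0.976336)=-0.103101, 0.1667×(-0.778064)=-0.129703, 0.1389×(-0.857298)=-0.119079, 0.1722×(-0.763967)=-0.131555, 0.1167×(-0.932929)=-0.108873.
Sum = -0.838018, so H' = 0.8380.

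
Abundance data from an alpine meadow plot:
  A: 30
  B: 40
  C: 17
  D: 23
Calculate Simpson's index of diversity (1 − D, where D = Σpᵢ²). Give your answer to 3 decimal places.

0.726

Total N = 30+40+17+23 = 110, so the proportions are 0.27273, 0.36364, 0.15455, 0.20909 (working shown to 5 dp, full precision carried).
D = 0.27273² + 0.36364² + 0.15455² + 0.20909² = 0.07438 + 0.13223 + 0.02388 + 0.04372 = 0.27421.
So 1 − D = 0.72579, i.e. 0.726 to 3 decimal places.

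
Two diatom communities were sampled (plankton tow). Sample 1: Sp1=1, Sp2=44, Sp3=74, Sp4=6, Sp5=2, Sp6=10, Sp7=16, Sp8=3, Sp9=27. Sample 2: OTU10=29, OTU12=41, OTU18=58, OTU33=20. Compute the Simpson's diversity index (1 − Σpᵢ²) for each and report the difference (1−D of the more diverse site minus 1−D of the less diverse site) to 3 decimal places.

Sample 1: N=183, proportions 0.00546, 0.24044, 0.40437, 0.03279, 0.01093, 0.05464, 0.08743, 0.01639, 0.14754, giving 1−D = 0.74478 (working shown to 5 dp, full precision carried).
Sample 2: N=148, proportions 0.19595, 0.27703, 0.39189, 0.13514, giving 1−D = 0.71302.
Difference = |0.74478 − 0.71302| = 0.03176, i.e. 0.032 to 3 decimal places.

0.032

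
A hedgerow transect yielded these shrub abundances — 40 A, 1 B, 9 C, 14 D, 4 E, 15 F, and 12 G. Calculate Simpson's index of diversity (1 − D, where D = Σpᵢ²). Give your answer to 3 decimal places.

0.749

Total N = 40+1+9+14+4+15+12 = 95, so the proportions are 0.42105, 0.01053, 0.09474, 0.14737, 0.04211, 0.15789, 0.12632 (working shown to 5 dp, full precision carried).
D = 0.42105² + 0.01053² + 0.09474² + 0.14737² + 0.04211² + 0.15789² + 0.12632² = 0.17729 + 0.00011 + 0.00898 + 0.02172 + 0.00177 + 0.02493 + 0.01596 = 0.25075.
So 1 − D = 0.74925, i.e. 0.749 to 3 decimal places.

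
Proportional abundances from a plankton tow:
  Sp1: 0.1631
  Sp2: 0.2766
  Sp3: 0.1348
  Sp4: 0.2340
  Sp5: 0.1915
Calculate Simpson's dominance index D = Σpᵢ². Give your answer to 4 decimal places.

D = 0.1631² + 0.2766² + 0.1348² + 0.234² + 0.1915² = 0.026602 + 0.076508 + 0.018171 + 0.054756 + 0.036672 = 0.212708 (working shown to 6 dp, full precision carried).
To 4 decimal places, D = 0.2127.

0.2127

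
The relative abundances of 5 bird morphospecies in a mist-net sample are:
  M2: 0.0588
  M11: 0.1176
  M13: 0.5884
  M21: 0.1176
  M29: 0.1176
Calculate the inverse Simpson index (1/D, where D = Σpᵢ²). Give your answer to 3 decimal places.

2.556

D = 0.0588² + 0.1176² + 0.5884² + 0.1176² + 0.1176² = 0.003457 + 0.013830 + 0.346215 + 0.013830 + 0.013830 = 0.391161 (working shown to 6 dp, full precision carried).
So 1/D = 2.55649, i.e. 2.556 to 3 decimal places.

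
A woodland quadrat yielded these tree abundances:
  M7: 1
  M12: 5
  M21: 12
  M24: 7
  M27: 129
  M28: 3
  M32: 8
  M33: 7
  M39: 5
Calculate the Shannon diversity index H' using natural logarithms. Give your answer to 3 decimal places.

Total N = 1+5+12+7+129+3+8+7+5 = 177, so the proportions are 0.00565, 0.02825, 0.0678, 0.03955, 0.72881, 0.01695, 0.0452, 0.03955, 0.02825 (working shown to 5 dp, full precision carried).
Each pᵢ ln pᵢ term: 0.00565×(-5.17615)=-0.02924, 0.02825×(-3.56671)=-0.10075, 0.0678×(-2.69124)=-0.18246, 0.03955×(-3.23024)=-0.12775, 0.72881×(-0.31634)=-0.23055, 0.01695×(-4.07754)=-0.06911, 0.0452×(-3.09671)=-0.13996, 0.03955×(-3.23024)=-0.12775, 0.02825×(-3.56671)=-0.10075.
Sum = -1.10834, so H' = 1.108.

1.108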